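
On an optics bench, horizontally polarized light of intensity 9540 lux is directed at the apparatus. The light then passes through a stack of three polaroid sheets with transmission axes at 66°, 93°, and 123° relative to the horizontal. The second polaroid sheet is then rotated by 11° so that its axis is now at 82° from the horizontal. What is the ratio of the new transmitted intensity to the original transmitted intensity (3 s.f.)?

I_new/I_old ≈ 0.884

Before rotation:
I₁ = I₀ cos²(66° − 0°) = I₀ cos²(66°) = 0.1654 I₀.
I₂ = I₁ cos²(93° − 66°) = 0.1654 I₀ · cos²(27°) = 0.1313 I₀.
I₃ = I₂ cos²(123° − 93°) = 0.1313 I₀ · cos²(30°) = 0.0985 I₀.
After rotation:
I₁ = I₀ cos²(66° − 0°) = I₀ cos²(66°) = 0.1654 I₀.
I₂ = I₁ cos²(82° − 66°) = 0.1654 I₀ · cos²(16°) = 0.1529 I₀.
I₃ = I₂ cos²(123° − 82°) = 0.1529 I₀ · cos²(41°) = 0.08707 I₀.
Ratio = 0.08707 / 0.0985 = 0.8839.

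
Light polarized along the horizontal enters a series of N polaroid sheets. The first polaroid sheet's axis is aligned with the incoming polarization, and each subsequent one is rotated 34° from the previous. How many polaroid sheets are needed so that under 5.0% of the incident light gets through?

First polarizer is aligned with the polarization: full transmission.
Each further stage multiplies by cos²(34°) = 0.6873.
After N polarizers: T = 0.6873^(N−1). Require T < 0.050 ⇒ N−1 > ln(0.050)/ln(0.6873) = 7.99, so N−1 ≥ 8 and N = 9.
Check: N=9 gives T = 0.0498 < 0.050; N=8 gives T = 0.07245.

N = 9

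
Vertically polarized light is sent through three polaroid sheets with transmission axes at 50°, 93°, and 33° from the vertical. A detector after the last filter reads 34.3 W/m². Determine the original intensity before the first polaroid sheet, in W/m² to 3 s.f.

I₀ ≈ 621 W/m²

I₁ = I₀ cos²(50° − 0°) = I₀ cos²(50°) = 0.4132 I₀.
I₂ = I₁ cos²(93° − 50°) = 0.4132 I₀ · cos²(43°) = 0.221 I₀.
I₃ = I₂ cos²(33° − 93°) = 0.221 I₀ · cos²(60°) = 0.05525 I₀.
So 34.3 W/m² = 0.05525 I₀, giving I₀ = 34.3/0.05525 = 620.8 W/m².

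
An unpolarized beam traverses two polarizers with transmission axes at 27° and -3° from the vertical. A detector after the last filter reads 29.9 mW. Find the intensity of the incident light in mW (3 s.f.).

Unpolarized light through the first polarizer → I₁ = ½ I₀, now polarized at 27°.
I₂ = I₁ cos²(-3° − 27°) = 0.5 I₀ · cos²(30°) = 0.375 I₀.
So 29.9 mW = 0.375 I₀, giving I₀ = 29.9/0.375 = 79.73 mW.

I₀ ≈ 79.7 mW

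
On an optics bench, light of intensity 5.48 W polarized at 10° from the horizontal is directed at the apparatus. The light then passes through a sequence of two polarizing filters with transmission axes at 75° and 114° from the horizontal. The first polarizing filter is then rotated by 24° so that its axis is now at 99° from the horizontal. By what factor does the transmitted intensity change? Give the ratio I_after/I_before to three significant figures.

I_new/I_old ≈ 0.00263

Before rotation:
By Malus's law, I₁ = I₀ cos²(75° − 10°) = I₀ cos²(65°) = 0.1786 I₀.
I₂ = I₁ cos²(114° − 75°) = 0.1786 I₀ · cos²(39°) = 0.1079 I₀.
After rotation:
I₁ = I₀ cos²(99° − 10°) = I₀ cos²(89°) = 0.0003046 I₀.
I₂ = I₁ cos²(114° − 99°) = 0.0003046 I₀ · cos²(15°) = 0.0002842 I₀.
Ratio = 0.0002842 / 0.1079 = 0.002634.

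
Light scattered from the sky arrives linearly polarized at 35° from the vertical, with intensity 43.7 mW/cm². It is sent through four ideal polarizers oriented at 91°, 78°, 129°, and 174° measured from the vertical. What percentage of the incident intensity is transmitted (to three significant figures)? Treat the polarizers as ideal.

≈ 5.88%

I₁ = 43.7 mW/cm² · cos²(56°) = 13.66 mW/cm².
I₂ = I₁ · cos²(13°) = 13.66 · 0.9494 = 12.97 mW/cm².
I₃ = I₂ · cos²(51°) = 12.97 · 0.396 = 5.138 mW/cm².
I₄ = I₃ · cos²(45°) = 5.138 · 0.5 = 2.569 mW/cm².
That is 5.879% of the incident intensity.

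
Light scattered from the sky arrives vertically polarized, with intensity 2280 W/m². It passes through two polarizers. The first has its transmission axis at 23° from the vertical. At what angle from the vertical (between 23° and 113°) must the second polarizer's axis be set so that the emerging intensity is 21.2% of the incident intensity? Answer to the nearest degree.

By Malus's law, I₁ = I₀ cos²(23° − 0°) = I₀ cos²(23°) = 0.8473 I₀.
Need I₂/I₀ = 0.212, so cos²(θ − 23°) = 0.212 / 0.8473 = 0.2502.
θ − 23° = arccos(√0.2502) = 60.0°, giving θ ≈ 23 + 60.0 = 83.0°.

θ ≈ 83°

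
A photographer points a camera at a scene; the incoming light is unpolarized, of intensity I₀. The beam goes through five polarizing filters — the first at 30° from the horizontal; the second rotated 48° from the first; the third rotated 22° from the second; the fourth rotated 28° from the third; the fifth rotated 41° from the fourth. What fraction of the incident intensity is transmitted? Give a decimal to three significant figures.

Unpolarized light through the first polarizer → I₁ = ½ I₀, now polarized at 30°.
I₂ = I₁ cos²(48°) = 0.5 · 0.4477 I₀ = 0.2239 I₀.
I₃ = I₂ cos²(22°) = 0.2239 · 0.8597 I₀ = 0.1925 I₀.
I₄ = I₃ cos²(28°) = 0.1925 · 0.7796 I₀ = 0.15 I₀.
I₅ = I₄ cos²(41°) = 0.15 · 0.5696 I₀ = 0.08546 I₀.
Transmitted fraction = 0.08546.

≈ 0.0855 I₀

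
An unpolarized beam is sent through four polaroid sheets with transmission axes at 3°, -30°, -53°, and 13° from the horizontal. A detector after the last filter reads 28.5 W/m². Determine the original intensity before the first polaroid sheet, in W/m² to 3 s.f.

I₀ ≈ 578 W/m²

Unpolarized light through the first polarizer → I₁ = ½ I₀, now polarized at 3°.
I₂ = I₁ cos²(-30° − 3°) = 0.5 I₀ · cos²(33°) = 0.3517 I₀.
I₃ = I₂ cos²(-53° + 30°) = 0.3517 I₀ · cos²(23°) = 0.298 I₀.
I₄ = I₃ cos²(13° + 53°) = 0.298 I₀ · cos²(66°) = 0.0493 I₀.
So 28.5 W/m² = 0.0493 I₀, giving I₀ = 28.5/0.0493 = 578.1 W/m².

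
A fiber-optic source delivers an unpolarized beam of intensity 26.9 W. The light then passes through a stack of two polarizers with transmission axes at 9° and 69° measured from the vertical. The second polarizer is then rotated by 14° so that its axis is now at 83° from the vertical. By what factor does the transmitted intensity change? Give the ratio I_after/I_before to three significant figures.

Before rotation:
Unpolarized light through the first polarizer → I₁ = ½ I₀, now polarized at 9°.
I₂ = I₁ cos²(69° − 9°) = 0.5 I₀ · cos²(60°) = 0.125 I₀.
After rotation:
Unpolarized light through the first polarizer → I₁ = ½ I₀, now polarized at 9°.
I₂ = I₁ cos²(83° − 9°) = 0.5 I₀ · cos²(74°) = 0.03799 I₀.
Ratio = 0.03799 / 0.125 = 0.3039.

I_new/I_old ≈ 0.304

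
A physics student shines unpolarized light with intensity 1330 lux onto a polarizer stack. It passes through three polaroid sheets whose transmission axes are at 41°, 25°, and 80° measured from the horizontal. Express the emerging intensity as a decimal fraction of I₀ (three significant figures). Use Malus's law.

I/I₀ ≈ 0.152

Unpolarized light through the first polarizer → I₁ = 1330 lux/2 = 665 lux, polarized at 41°.
I₂ = I₁ · cos²(16°) = 665 · 0.924 = 614.5 lux.
I₃ = I₂ · cos²(55°) = 614.5 · 0.329 = 202.2 lux.
Transmitted fraction = 0.152.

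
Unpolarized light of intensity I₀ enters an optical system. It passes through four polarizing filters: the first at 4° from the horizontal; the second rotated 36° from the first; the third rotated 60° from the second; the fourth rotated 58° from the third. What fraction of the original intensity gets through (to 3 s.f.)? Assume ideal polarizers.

Unpolarized light through the first polarizer → I₁ = ½ I₀, now polarized at 4°.
I₂ = I₁ cos²(36°) = 0.5 · 0.6545 I₀ = 0.3273 I₀.
I₃ = I₂ cos²(60°) = 0.3273 · 0.25 I₀ = 0.08181 I₀.
I₄ = I₃ cos²(58°) = 0.08181 · 0.2808 I₀ = 0.02297 I₀.
Transmitted fraction = 0.02297.

≈ 0.0230 I₀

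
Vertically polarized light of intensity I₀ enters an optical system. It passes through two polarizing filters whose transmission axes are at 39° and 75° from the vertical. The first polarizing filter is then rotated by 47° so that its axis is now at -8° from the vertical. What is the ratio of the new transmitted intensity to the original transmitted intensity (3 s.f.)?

I_new/I_old ≈ 0.0368

Before rotation:
I₁ = I₀ cos²(39° − 0°) = I₀ cos²(39°) = 0.604 I₀.
I₂ = I₁ cos²(75° − 39°) = 0.604 I₀ · cos²(36°) = 0.3953 I₀.
After rotation:
I₁ = I₀ cos²(-8° − 0°) = I₀ cos²(8°) = 0.9806 I₀.
I₂ = I₁ cos²(75° + 8°) = 0.9806 I₀ · cos²(83°) = 0.01456 I₀.
Ratio = 0.01456 / 0.3953 = 0.03684.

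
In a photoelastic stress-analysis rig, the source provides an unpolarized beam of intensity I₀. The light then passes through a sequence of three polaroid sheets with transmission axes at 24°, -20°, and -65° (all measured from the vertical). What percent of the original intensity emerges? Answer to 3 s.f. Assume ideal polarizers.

Unpolarized light through the first polarizer → I₁ = ½ I₀, now polarized at 24°.
I₂ = I₁ cos²(-20° − 24°) = 0.5 I₀ · cos²(44°) = 0.2587 I₀.
I₃ = I₂ cos²(-65° + 20°) = 0.2587 I₀ · cos²(45°) = 0.1294 I₀.
That is 12.94% of the incident intensity.

≈ 12.9%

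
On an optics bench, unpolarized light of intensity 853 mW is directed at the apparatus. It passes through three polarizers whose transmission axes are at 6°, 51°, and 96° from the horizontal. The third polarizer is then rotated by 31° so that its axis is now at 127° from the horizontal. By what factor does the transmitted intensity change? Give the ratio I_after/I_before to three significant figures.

I_new/I_old ≈ 0.117

Before rotation:
Unpolarized light through the first polarizer → I₁ = ½ I₀, now polarized at 6°.
I₂ = I₁ cos²(51° − 6°) = 0.5 I₀ · cos²(45°) = 0.25 I₀.
I₃ = I₂ cos²(96° − 51°) = 0.25 I₀ · cos²(45°) = 0.125 I₀.
After rotation:
Unpolarized light through the first polarizer → I₁ = ½ I₀, now polarized at 6°.
I₂ = I₁ cos²(51° − 6°) = 0.5 I₀ · cos²(45°) = 0.25 I₀.
I₃ = I₂ cos²(127° − 51°) = 0.25 I₀ · cos²(76°) = 0.01463 I₀.
Ratio = 0.01463 / 0.125 = 0.1171.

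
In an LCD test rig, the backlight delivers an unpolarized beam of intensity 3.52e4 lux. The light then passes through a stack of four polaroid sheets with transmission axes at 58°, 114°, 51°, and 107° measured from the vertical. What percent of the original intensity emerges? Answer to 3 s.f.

≈ 1.01%

Unpolarized light through the first polarizer → I₁ = 3.52e4 lux/2 = 1.76e+04 lux, polarized at 58°.
I₂ = I₁ · cos²(56°) = 1.76e+04 · 0.3127 = 5503 lux.
I₃ = I₂ · cos²(63°) = 5503 · 0.2061 = 1134 lux.
I₄ = I₃ · cos²(56°) = 1134 · 0.3127 = 354.7 lux.
That is 1.008% of the incident intensity.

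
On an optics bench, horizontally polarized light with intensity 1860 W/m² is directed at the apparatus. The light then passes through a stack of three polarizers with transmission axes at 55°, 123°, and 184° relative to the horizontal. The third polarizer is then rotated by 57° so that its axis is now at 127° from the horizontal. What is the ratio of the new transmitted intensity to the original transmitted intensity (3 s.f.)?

I_new/I_old ≈ 4.23

Before rotation:
I₁ = I₀ cos²(55° − 0°) = I₀ cos²(55°) = 0.329 I₀.
I₂ = I₁ cos²(123° − 55°) = 0.329 I₀ · cos²(68°) = 0.04617 I₀.
I₃ = I₂ cos²(184° − 123°) = 0.04617 I₀ · cos²(61°) = 0.01085 I₀.
After rotation:
I₁ = I₀ cos²(55° − 0°) = I₀ cos²(55°) = 0.329 I₀.
I₂ = I₁ cos²(123° − 55°) = 0.329 I₀ · cos²(68°) = 0.04617 I₀.
I₃ = I₂ cos²(127° − 123°) = 0.04617 I₀ · cos²(4°) = 0.04594 I₀.
Ratio = 0.04594 / 0.01085 = 4.234.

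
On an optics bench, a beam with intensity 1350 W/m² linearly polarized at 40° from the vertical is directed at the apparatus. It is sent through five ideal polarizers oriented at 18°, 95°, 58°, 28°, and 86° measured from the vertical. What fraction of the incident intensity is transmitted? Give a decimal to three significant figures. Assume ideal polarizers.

By Malus's law, I₁ = 1350 W/m² · cos²(22°) = 1161 W/m².
I₂ = I₁ · cos²(77°) = 1161 · 0.0506 = 58.73 W/m².
I₃ = I₂ · cos²(37°) = 58.73 · 0.6378 = 37.46 W/m².
I₄ = I₃ · cos²(30°) = 37.46 · 0.75 = 28.09 W/m².
I₅ = I₄ · cos²(58°) = 28.09 · 0.2808 = 7.889 W/m².
Transmitted fraction = 0.005844.

I/I₀ ≈ 0.00584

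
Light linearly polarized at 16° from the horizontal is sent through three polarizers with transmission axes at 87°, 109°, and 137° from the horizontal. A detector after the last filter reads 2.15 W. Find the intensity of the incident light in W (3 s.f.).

I₀ ≈ 30.3 W

By Malus's law, I₁ = I₀ cos²(87° − 16°) = I₀ cos²(71°) = 0.106 I₀.
I₂ = I₁ cos²(109° − 87°) = 0.106 I₀ · cos²(22°) = 0.09112 I₀.
I₃ = I₂ cos²(137° − 109°) = 0.09112 I₀ · cos²(28°) = 0.07104 I₀.
So 2.15 W = 0.07104 I₀, giving I₀ = 2.15/0.07104 = 30.27 W.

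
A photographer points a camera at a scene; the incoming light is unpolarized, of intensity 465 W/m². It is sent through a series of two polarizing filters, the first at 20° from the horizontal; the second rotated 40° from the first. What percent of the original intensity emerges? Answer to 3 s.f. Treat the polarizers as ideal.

Unpolarized light through the first polarizer → I₁ = 465 W/m²/2 = 232.5 W/m², polarized at 20°.
I₂ = I₁ · cos²(40°) = 232.5 · 0.5868 = 136.4 W/m².
That is 29.34% of the incident intensity.

≈ 29.3%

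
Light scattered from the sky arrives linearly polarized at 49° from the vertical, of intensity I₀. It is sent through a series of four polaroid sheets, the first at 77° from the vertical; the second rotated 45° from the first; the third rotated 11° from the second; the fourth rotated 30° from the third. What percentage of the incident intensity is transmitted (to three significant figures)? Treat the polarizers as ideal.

By Malus's law, I₁ = I₀ cos²(77° − 49°) = I₀ cos²(28°) = 0.7796 I₀.
I₂ = I₁ cos²(45°) = 0.7796 · 0.5 I₀ = 0.3898 I₀.
I₃ = I₂ cos²(11°) = 0.3898 · 0.9636 I₀ = 0.3756 I₀.
I₄ = I₃ cos²(30°) = 0.3756 · 0.75 I₀ = 0.2817 I₀.
That is 28.17% of the incident intensity.

≈ 28.2%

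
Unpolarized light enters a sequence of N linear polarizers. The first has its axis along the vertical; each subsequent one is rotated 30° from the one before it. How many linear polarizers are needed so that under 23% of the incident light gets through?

N = 4

First polarizer halves the unpolarized light: factor 1/2.
Each further stage multiplies by cos²(30°) = 0.75.
After N polarizers: T = 0.5·0.75^(N−1). Require T < 0.23 ⇒ N−1 > ln(0.23/0.5)/ln(0.75) = 2.70, so N−1 ≥ 3 and N = 4.
Check: N=4 gives T = 0.2109 < 0.23; N=3 gives T = 0.2813.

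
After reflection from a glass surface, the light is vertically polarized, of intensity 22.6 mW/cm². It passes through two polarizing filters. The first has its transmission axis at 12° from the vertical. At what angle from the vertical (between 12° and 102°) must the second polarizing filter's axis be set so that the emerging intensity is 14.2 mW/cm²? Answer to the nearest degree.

By Malus's law, I₁ = I₀ cos²(12° − 0°) = I₀ cos²(12°) = 0.9568 I₀.
Target fraction: 14.2 / 22.6 mW/cm² = 0.6283 of I₀.
Need I₂/I₀ = 0.6283, so cos²(θ − 12°) = 0.6283 / 0.9568 = 0.6567.
θ − 12° = arccos(√0.6567) = 35.9°, giving θ ≈ 12 + 35.9 = 47.9°.

θ ≈ 48°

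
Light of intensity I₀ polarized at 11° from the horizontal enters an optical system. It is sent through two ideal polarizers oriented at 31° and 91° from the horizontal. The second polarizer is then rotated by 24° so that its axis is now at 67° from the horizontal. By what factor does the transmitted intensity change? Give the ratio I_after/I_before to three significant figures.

I_new/I_old ≈ 2.62

Before rotation:
I₁ = I₀ cos²(31° − 11°) = I₀ cos²(20°) = 0.883 I₀.
I₂ = I₁ cos²(91° − 31°) = 0.883 I₀ · cos²(60°) = 0.2208 I₀.
After rotation:
I₁ = I₀ cos²(31° − 11°) = I₀ cos²(20°) = 0.883 I₀.
I₂ = I₁ cos²(67° − 31°) = 0.883 I₀ · cos²(36°) = 0.5779 I₀.
Ratio = 0.5779 / 0.2208 = 2.618.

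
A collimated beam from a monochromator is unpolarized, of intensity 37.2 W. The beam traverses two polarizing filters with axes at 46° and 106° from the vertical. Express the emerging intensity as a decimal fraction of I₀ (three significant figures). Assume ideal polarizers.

I/I₀ ≈ 0.125

Unpolarized light through the first polarizer → I₁ = 37.2 W/2 = 18.6 W, polarized at 46°.
I₂ = I₁ · cos²(60°) = 18.6 · 0.25 = 4.65 W.
Transmitted fraction = 0.125.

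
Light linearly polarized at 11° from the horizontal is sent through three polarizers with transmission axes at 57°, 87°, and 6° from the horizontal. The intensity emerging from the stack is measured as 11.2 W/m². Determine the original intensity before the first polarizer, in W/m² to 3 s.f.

I₀ ≈ 1260 W/m²

By Malus's law, I₁ = I₀ cos²(57° − 11°) = I₀ cos²(46°) = 0.4826 I₀.
I₂ = I₁ cos²(87° − 57°) = 0.4826 I₀ · cos²(30°) = 0.3619 I₀.
I₃ = I₂ cos²(6° − 87°) = 0.3619 I₀ · cos²(81°) = 0.008857 I₀.
So 11.2 W/m² = 0.008857 I₀, giving I₀ = 11.2/0.008857 = 1265 W/m².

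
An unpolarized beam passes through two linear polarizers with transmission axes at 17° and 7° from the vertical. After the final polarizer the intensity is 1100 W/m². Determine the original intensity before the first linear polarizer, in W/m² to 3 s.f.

Unpolarized light through the first polarizer → I₁ = ½ I₀, now polarized at 17°.
I₂ = I₁ cos²(7° − 17°) = 0.5 I₀ · cos²(10°) = 0.4849 I₀.
So 1100 W/m² = 0.4849 I₀, giving I₀ = 1100/0.4849 = 2268 W/m².

I₀ ≈ 2270 W/m²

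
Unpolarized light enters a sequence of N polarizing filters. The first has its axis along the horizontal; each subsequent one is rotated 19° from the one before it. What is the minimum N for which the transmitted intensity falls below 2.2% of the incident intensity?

N = 29

First polarizer halves the unpolarized light: factor 1/2.
Each further stage multiplies by cos²(19°) = 0.894.
After N polarizers: T = 0.5·0.894^(N−1). Require T < 0.022 ⇒ N−1 > ln(0.022/0.5)/ln(0.894) = 27.88, so N−1 ≥ 28 and N = 29.
Check: N=29 gives T = 0.0217 < 0.022; N=28 gives T = 0.02427.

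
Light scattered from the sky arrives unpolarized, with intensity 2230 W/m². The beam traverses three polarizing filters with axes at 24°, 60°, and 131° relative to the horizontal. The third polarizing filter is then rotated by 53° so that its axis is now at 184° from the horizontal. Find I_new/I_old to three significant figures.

I_new/I_old ≈ 2.95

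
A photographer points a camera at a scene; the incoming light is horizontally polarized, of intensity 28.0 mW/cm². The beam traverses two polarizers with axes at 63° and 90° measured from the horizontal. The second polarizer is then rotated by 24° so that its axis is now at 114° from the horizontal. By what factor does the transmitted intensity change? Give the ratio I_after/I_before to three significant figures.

Before rotation:
I₁ = I₀ cos²(63° − 0°) = I₀ cos²(63°) = 0.2061 I₀.
I₂ = I₁ cos²(90° − 63°) = 0.2061 I₀ · cos²(27°) = 0.1636 I₀.
After rotation:
I₁ = I₀ cos²(63° − 0°) = I₀ cos²(63°) = 0.2061 I₀.
I₂ = I₁ cos²(114° − 63°) = 0.2061 I₀ · cos²(51°) = 0.08163 I₀.
Ratio = 0.08163 / 0.1636 = 0.4989.

I_new/I_old ≈ 0.499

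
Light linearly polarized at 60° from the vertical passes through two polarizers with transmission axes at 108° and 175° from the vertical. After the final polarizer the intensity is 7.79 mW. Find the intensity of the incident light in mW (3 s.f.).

I₁ = I₀ cos²(108° − 60°) = I₀ cos²(48°) = 0.4477 I₀.
I₂ = I₁ cos²(175° − 108°) = 0.4477 I₀ · cos²(67°) = 0.06836 I₀.
So 7.79 mW = 0.06836 I₀, giving I₀ = 7.79/0.06836 = 114 mW.

I₀ ≈ 114 mW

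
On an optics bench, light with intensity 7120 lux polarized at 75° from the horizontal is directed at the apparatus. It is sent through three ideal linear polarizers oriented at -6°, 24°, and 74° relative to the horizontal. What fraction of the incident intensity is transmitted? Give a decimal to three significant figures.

By Malus's law, I₁ = 7120 lux · cos²(81°) = 174.2 lux.
I₂ = I₁ · cos²(30°) = 174.2 · 0.75 = 130.7 lux.
I₃ = I₂ · cos²(50°) = 130.7 · 0.4132 = 53.99 lux.
Transmitted fraction = 0.007583.

I/I₀ ≈ 0.00758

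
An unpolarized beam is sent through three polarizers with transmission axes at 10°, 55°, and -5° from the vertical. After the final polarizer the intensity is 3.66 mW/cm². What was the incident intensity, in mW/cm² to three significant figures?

Unpolarized light through the first polarizer → I₁ = ½ I₀, now polarized at 10°.
I₂ = I₁ cos²(55° − 10°) = 0.5 I₀ · cos²(45°) = 0.25 I₀.
I₃ = I₂ cos²(-5° − 55°) = 0.25 I₀ · cos²(60°) = 0.0625 I₀.
So 3.66 mW/cm² = 0.0625 I₀, giving I₀ = 3.66/0.0625 = 58.56 mW/cm².

I₀ ≈ 58.6 mW/cm²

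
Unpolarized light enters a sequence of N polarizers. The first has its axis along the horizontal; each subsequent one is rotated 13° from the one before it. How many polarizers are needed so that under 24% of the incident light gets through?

First polarizer halves the unpolarized light: factor 1/2.
Each further stage multiplies by cos²(13°) = 0.9494.
After N polarizers: T = 0.5·0.9494^(N−1). Require T < 0.24 ⇒ N−1 > ln(0.24/0.5)/ln(0.9494) = 14.13, so N−1 ≥ 15 and N = 16.
Check: N=16 gives T = 0.2294 < 0.24; N=15 gives T = 0.2417.

N = 16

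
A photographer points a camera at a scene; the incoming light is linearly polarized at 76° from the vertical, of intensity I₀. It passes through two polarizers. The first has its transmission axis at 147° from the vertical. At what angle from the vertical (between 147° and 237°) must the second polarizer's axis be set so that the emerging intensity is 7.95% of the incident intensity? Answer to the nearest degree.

θ ≈ 177°

I₁ = I₀ cos²(147° − 76°) = I₀ cos²(71°) = 0.106 I₀.
Need I₂/I₀ = 0.0795, so cos²(θ − 147°) = 0.0795 / 0.106 = 0.75.
θ − 147° = arccos(√0.75) = 30.0°, giving θ ≈ 147 + 30.0 = 177.0°.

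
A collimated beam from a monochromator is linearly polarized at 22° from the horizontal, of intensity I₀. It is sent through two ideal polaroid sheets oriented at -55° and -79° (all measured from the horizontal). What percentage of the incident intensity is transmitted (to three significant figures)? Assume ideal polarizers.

≈ 4.22%

I₁ = I₀ cos²(-55° − 22°) = I₀ cos²(77°) = 0.0506 I₀.
I₂ = I₁ cos²(-79° + 55°) = 0.0506 I₀ · cos²(24°) = 0.04223 I₀.
That is 4.223% of the incident intensity.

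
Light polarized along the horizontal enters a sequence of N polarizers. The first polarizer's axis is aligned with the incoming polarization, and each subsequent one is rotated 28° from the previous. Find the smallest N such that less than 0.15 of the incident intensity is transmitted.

First polarizer is aligned with the polarization: full transmission.
Each further stage multiplies by cos²(28°) = 0.7796.
After N polarizers: T = 0.7796^(N−1). Require T < 0.15 ⇒ N−1 > ln(0.15)/ln(0.7796) = 7.62, so N−1 ≥ 8 and N = 9.
Check: N=9 gives T = 0.1364 < 0.15; N=8 gives T = 0.175.

N = 9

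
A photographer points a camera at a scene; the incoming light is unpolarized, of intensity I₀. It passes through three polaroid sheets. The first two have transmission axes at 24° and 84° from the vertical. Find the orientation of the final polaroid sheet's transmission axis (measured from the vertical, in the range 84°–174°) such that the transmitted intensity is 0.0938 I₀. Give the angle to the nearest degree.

Unpolarized light through the first polarizer → I₁ = ½ I₀, now polarized at 24°.
I₂ = I₁ cos²(84° − 24°) = 0.5 I₀ · cos²(60°) = 0.125 I₀.
Need I₃/I₀ = 0.0938, so cos²(θ − 84°) = 0.0938 / 0.125 = 0.7504.
θ − 84° = arccos(√0.7504) = 30.0°, giving θ ≈ 84 + 30.0 = 114.0°.

θ ≈ 114°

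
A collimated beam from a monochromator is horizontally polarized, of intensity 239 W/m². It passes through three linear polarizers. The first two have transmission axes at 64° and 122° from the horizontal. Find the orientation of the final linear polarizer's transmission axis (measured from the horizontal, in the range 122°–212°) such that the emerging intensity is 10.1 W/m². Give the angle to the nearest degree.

θ ≈ 150°

By Malus's law, I₁ = I₀ cos²(64° − 0°) = I₀ cos²(64°) = 0.1922 I₀.
I₂ = I₁ cos²(122° − 64°) = 0.1922 I₀ · cos²(58°) = 0.05396 I₀.
Target fraction: 10.1 / 239 W/m² = 0.04226 of I₀.
Need I₃/I₀ = 0.04226, so cos²(θ − 122°) = 0.04226 / 0.05396 = 0.7831.
θ − 122° = arccos(√0.7831) = 27.8°, giving θ ≈ 122 + 27.8 = 149.8°.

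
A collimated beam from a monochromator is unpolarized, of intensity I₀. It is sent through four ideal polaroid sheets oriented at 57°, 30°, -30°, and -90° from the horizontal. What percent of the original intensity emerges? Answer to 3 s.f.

Unpolarized light through the first polarizer → I₁ = ½ I₀, now polarized at 57°.
I₂ = I₁ cos²(30° − 57°) = 0.5 I₀ · cos²(27°) = 0.3969 I₀.
I₃ = I₂ cos²(-30° − 30°) = 0.3969 I₀ · cos²(60°) = 0.09924 I₀.
I₄ = I₃ cos²(-90° + 30°) = 0.09924 I₀ · cos²(60°) = 0.02481 I₀.
That is 2.481% of the incident intensity.

≈ 2.48%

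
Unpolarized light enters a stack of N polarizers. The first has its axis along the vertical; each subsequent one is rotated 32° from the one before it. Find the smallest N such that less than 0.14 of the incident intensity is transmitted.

First polarizer halves the unpolarized light: factor 1/2.
Each further stage multiplies by cos²(32°) = 0.7192.
After N polarizers: T = 0.5·0.7192^(N−1). Require T < 0.14 ⇒ N−1 > ln(0.14/0.5)/ln(0.7192) = 3.86, so N−1 ≥ 4 and N = 5.
Check: N=5 gives T = 0.1338 < 0.14; N=4 gives T = 0.186.

N = 5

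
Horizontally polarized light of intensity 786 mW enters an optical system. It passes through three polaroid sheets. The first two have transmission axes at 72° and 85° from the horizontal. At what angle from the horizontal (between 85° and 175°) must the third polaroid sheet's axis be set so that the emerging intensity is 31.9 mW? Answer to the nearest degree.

By Malus's law, I₁ = I₀ cos²(72° − 0°) = I₀ cos²(72°) = 0.09549 I₀.
I₂ = I₁ cos²(85° − 72°) = 0.09549 I₀ · cos²(13°) = 0.09066 I₀.
Target fraction: 31.9 / 786 mW = 0.04059 of I₀.
Need I₃/I₀ = 0.04059, so cos²(θ − 85°) = 0.04059 / 0.09066 = 0.4477.
θ − 85° = arccos(√0.4477) = 48.0°, giving θ ≈ 85 + 48.0 = 133.0°.

θ ≈ 133°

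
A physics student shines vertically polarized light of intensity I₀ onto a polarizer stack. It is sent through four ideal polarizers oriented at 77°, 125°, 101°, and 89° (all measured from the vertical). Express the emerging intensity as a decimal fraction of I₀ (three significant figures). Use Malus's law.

By Malus's law, I₁ = I₀ cos²(77° − 0°) = I₀ cos²(77°) = 0.0506 I₀.
I₂ = I₁ cos²(125° − 77°) = 0.0506 I₀ · cos²(48°) = 0.02266 I₀.
I₃ = I₂ cos²(101° − 125°) = 0.02266 I₀ · cos²(24°) = 0.01891 I₀.
I₄ = I₃ cos²(89° − 101°) = 0.01891 I₀ · cos²(12°) = 0.01809 I₀.
Transmitted fraction = 0.01809.

≈ 0.0181 I₀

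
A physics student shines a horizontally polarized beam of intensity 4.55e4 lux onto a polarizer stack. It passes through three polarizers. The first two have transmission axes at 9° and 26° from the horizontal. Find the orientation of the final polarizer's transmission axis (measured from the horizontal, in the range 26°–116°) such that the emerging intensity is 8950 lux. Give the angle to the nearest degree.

I₁ = I₀ cos²(9° − 0°) = I₀ cos²(9°) = 0.9755 I₀.
I₂ = I₁ cos²(26° − 9°) = 0.9755 I₀ · cos²(17°) = 0.8921 I₀.
Target fraction: 8950 / 4.55e4 lux = 0.1967 of I₀.
Need I₃/I₀ = 0.1967, so cos²(θ − 26°) = 0.1967 / 0.8921 = 0.2205.
θ − 26° = arccos(√0.2205) = 62.0°, giving θ ≈ 26 + 62.0 = 88.0°.

θ ≈ 88°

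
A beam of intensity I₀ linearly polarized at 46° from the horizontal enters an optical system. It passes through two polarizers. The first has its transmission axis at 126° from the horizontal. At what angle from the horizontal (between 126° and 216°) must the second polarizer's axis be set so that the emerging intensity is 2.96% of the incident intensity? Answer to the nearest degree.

I₁ = I₀ cos²(126° − 46°) = I₀ cos²(80°) = 0.03015 I₀.
Need I₂/I₀ = 0.0296, so cos²(θ − 126°) = 0.0296 / 0.03015 = 0.9816.
θ − 126° = arccos(√0.9816) = 7.8°, giving θ ≈ 126 + 7.8 = 133.8°.

θ ≈ 134°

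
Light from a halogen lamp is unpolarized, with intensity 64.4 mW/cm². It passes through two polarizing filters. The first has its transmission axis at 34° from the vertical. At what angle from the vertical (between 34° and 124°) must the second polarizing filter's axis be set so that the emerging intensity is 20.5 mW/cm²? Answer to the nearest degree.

θ ≈ 71°

Unpolarized light through the first polarizer → I₁ = ½ I₀, now polarized at 34°.
Target fraction: 20.5 / 64.4 mW/cm² = 0.3183 of I₀.
Need I₂/I₀ = 0.3183, so cos²(θ − 34°) = 0.3183 / 0.5 = 0.6366.
θ − 34° = arccos(√0.6366) = 37.1°, giving θ ≈ 34 + 37.1 = 71.1°.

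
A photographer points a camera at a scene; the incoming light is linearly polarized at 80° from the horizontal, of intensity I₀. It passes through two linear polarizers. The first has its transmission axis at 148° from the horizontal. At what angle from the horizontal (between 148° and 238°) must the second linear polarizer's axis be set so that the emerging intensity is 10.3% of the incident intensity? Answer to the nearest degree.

By Malus's law, I₁ = I₀ cos²(148° − 80°) = I₀ cos²(68°) = 0.1403 I₀.
Need I₂/I₀ = 0.103, so cos²(θ − 148°) = 0.103 / 0.1403 = 0.734.
θ − 148° = arccos(√0.734) = 31.0°, giving θ ≈ 148 + 31.0 = 179.0°.

θ ≈ 179°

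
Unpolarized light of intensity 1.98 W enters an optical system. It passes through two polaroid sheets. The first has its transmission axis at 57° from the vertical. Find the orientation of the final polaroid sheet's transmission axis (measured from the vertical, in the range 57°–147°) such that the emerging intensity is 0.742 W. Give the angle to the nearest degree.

θ ≈ 87°

Unpolarized light through the first polarizer → I₁ = ½ I₀, now polarized at 57°.
Target fraction: 0.742 / 1.98 W = 0.3747 of I₀.
Need I₂/I₀ = 0.3747, so cos²(θ − 57°) = 0.3747 / 0.5 = 0.7495.
θ − 57° = arccos(√0.7495) = 30.0°, giving θ ≈ 57 + 30.0 = 87.0°.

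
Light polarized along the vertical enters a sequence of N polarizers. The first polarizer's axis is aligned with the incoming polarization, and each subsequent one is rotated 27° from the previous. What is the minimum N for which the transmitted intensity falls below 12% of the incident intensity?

N = 11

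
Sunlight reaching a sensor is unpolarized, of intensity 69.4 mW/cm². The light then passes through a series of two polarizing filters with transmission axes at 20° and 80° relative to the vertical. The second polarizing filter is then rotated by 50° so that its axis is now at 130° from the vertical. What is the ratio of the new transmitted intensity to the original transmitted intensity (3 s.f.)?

I_new/I_old ≈ 0.468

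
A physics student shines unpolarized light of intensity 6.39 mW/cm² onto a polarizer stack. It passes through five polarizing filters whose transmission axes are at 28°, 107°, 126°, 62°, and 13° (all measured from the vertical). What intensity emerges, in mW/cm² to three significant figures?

I ≈ 0.00860 mW/cm²

Unpolarized light through the first polarizer → I₁ = 6.39 mW/cm²/2 = 3.195 mW/cm², polarized at 28°.
I₂ = I₁ · cos²(79°) = 3.195 · 0.03641 = 0.1163 mW/cm².
I₃ = I₂ · cos²(19°) = 0.1163 · 0.894 = 0.104 mW/cm².
I₄ = I₃ · cos²(64°) = 0.104 · 0.1922 = 0.01998 mW/cm².
I₅ = I₄ · cos²(49°) = 0.01998 · 0.4304 = 0.008602 mW/cm².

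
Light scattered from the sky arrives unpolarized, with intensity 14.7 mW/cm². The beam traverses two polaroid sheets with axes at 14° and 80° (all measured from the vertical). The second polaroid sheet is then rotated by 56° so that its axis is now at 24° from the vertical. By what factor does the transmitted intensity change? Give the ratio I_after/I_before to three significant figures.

I_new/I_old ≈ 5.86

Before rotation:
Unpolarized light through the first polarizer → I₁ = ½ I₀, now polarized at 14°.
I₂ = I₁ cos²(80° − 14°) = 0.5 I₀ · cos²(66°) = 0.08272 I₀.
After rotation:
Unpolarized light through the first polarizer → I₁ = ½ I₀, now polarized at 14°.
I₂ = I₁ cos²(24° − 14°) = 0.5 I₀ · cos²(10°) = 0.4849 I₀.
Ratio = 0.4849 / 0.08272 = 5.862.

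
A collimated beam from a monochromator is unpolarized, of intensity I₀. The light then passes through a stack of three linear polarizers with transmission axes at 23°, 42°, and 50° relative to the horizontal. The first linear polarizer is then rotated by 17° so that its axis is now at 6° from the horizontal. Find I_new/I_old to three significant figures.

I_new/I_old ≈ 0.732

Before rotation:
Unpolarized light through the first polarizer → I₁ = ½ I₀, now polarized at 23°.
I₂ = I₁ cos²(42° − 23°) = 0.5 I₀ · cos²(19°) = 0.447 I₀.
I₃ = I₂ cos²(50° − 42°) = 0.447 I₀ · cos²(8°) = 0.4383 I₀.
After rotation:
Unpolarized light through the first polarizer → I₁ = ½ I₀, now polarized at 6°.
I₂ = I₁ cos²(42° − 6°) = 0.5 I₀ · cos²(36°) = 0.3273 I₀.
I₃ = I₂ cos²(50° − 42°) = 0.3273 I₀ · cos²(8°) = 0.3209 I₀.
Ratio = 0.3209 / 0.4383 = 0.7321.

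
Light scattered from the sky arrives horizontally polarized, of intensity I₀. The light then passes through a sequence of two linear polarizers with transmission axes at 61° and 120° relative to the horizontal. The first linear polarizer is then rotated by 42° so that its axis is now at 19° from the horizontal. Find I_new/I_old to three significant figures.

I_new/I_old ≈ 0.522

Before rotation:
By Malus's law, I₁ = I₀ cos²(61° − 0°) = I₀ cos²(61°) = 0.235 I₀.
I₂ = I₁ cos²(120° − 61°) = 0.235 I₀ · cos²(59°) = 0.06235 I₀.
After rotation:
I₁ = I₀ cos²(19° − 0°) = I₀ cos²(19°) = 0.894 I₀.
Angle between axes 1 and 2: 79°. I₂ = 0.894 I₀ · cos²(79°) = 0.03255 I₀.
Ratio = 0.03255 / 0.06235 = 0.5221.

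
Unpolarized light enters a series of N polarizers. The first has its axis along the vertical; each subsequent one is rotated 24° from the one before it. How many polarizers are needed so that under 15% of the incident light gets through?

N = 8

First polarizer halves the unpolarized light: factor 1/2.
Each further stage multiplies by cos²(24°) = 0.8346.
After N polarizers: T = 0.5·0.8346^(N−1). Require T < 0.15 ⇒ N−1 > ln(0.15/0.5)/ln(0.8346) = 6.66, so N−1 ≥ 7 and N = 8.
Check: N=8 gives T = 0.141 < 0.15; N=7 gives T = 0.1689.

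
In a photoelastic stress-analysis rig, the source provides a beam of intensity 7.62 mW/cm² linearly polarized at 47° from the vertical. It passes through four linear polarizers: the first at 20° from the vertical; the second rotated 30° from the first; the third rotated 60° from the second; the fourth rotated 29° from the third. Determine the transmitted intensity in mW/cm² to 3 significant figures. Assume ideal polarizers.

By Malus's law, I₁ = 7.62 mW/cm² · cos²(27°) = 6.049 mW/cm².
I₂ = I₁ · cos²(30°) = 6.049 · 0.75 = 4.537 mW/cm².
I₃ = I₂ · cos²(60°) = 4.537 · 0.25 = 1.134 mW/cm².
I₄ = I₃ · cos²(29°) = 1.134 · 0.765 = 0.8677 mW/cm².

I ≈ 0.868 mW/cm²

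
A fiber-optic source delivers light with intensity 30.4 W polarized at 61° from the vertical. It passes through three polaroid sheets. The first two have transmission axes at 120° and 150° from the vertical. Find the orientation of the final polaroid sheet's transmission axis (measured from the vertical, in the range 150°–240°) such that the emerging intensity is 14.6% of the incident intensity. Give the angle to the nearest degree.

θ ≈ 181°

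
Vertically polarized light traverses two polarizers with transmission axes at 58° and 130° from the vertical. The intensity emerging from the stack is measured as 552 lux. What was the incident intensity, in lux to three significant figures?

I₀ ≈ 2.06e4 lux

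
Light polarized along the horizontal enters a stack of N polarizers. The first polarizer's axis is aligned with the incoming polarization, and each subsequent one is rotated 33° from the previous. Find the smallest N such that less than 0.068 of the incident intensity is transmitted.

First polarizer is aligned with the polarization: full transmission.
Each further stage multiplies by cos²(33°) = 0.7034.
After N polarizers: T = 0.7034^(N−1). Require T < 0.068 ⇒ N−1 > ln(0.068)/ln(0.7034) = 7.64, so N−1 ≥ 8 and N = 9.
Check: N=9 gives T = 0.0599 < 0.068; N=8 gives T = 0.08517.

N = 9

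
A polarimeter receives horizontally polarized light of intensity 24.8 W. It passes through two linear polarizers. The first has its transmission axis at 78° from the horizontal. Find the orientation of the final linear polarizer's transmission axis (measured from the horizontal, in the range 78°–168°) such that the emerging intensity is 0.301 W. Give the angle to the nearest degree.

θ ≈ 136°

I₁ = I₀ cos²(78° − 0°) = I₀ cos²(78°) = 0.04323 I₀.
Target fraction: 0.301 / 24.8 W = 0.01214 of I₀.
Need I₂/I₀ = 0.01214, so cos²(θ − 78°) = 0.01214 / 0.04323 = 0.2808.
θ − 78° = arccos(√0.2808) = 58.0°, giving θ ≈ 78 + 58.0 = 136.0°.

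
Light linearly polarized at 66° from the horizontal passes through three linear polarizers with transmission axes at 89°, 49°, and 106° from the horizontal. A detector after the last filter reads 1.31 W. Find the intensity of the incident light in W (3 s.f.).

I₀ ≈ 8.88 W

By Malus's law, I₁ = I₀ cos²(89° − 66°) = I₀ cos²(23°) = 0.8473 I₀.
I₂ = I₁ cos²(49° − 89°) = 0.8473 I₀ · cos²(40°) = 0.4972 I₀.
I₃ = I₂ cos²(106° − 49°) = 0.4972 I₀ · cos²(57°) = 0.1475 I₀.
So 1.31 W = 0.1475 I₀, giving I₀ = 1.31/0.1475 = 8.882 W.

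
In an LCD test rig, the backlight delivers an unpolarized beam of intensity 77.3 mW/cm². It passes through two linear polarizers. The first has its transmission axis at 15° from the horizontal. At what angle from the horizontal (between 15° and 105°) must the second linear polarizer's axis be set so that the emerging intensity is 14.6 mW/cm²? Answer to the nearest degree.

θ ≈ 67°

Unpolarized light through the first polarizer → I₁ = ½ I₀, now polarized at 15°.
Target fraction: 14.6 / 77.3 mW/cm² = 0.1889 of I₀.
Need I₂/I₀ = 0.1889, so cos²(θ − 15°) = 0.1889 / 0.5 = 0.3777.
θ − 15° = arccos(√0.3777) = 52.1°, giving θ ≈ 15 + 52.1 = 67.1°.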